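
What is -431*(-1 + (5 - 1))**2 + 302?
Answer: -3577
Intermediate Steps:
-431*(-1 + (5 - 1))**2 + 302 = -431*(-1 + 4)**2 + 302 = -431*3**2 + 302 = -431*9 + 302 = -3879 + 302 = -3577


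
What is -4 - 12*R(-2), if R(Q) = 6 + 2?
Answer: -100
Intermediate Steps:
R(Q) = 8
-4 - 12*R(-2) = -4 - 12*8 = -4 - 96 = -100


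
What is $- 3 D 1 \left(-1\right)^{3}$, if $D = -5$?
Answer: $-15$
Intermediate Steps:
$- 3 D 1 \left(-1\right)^{3} = \left(-3\right) \left(-5\right) 1 \left(-1\right)^{3} = 15 \cdot 1 \left(-1\right) = 15 \left(-1\right) = -15$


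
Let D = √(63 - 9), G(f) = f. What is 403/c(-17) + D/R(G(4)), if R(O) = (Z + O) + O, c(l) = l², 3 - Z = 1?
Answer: 403/289 + 3*√6/10 ≈ 2.1293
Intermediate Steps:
Z = 2 (Z = 3 - 1*1 = 3 - 1 = 2)
D = 3*√6 (D = √54 = 3*√6 ≈ 7.3485)
R(O) = 2 + 2*O (R(O) = (2 + O) + O = 2 + 2*O)
403/c(-17) + D/R(G(4)) = 403/((-17)²) + (3*√6)/(2 + 2*4) = 403/289 + (3*√6)/(2 + 8) = 403*(1/289) + (3*√6)/10 = 403/289 + (3*√6)*(⅒) = 403/289 + 3*√6/10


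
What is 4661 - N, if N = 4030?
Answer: 631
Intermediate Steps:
4661 - N = 4661 - 1*4030 = 4661 - 4030 = 631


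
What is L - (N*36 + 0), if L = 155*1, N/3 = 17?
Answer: -1681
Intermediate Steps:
N = 51 (N = 3*17 = 51)
L = 155
L - (N*36 + 0) = 155 - (51*36 + 0) = 155 - (1836 + 0) = 155 - 1*1836 = 155 - 1836 = -1681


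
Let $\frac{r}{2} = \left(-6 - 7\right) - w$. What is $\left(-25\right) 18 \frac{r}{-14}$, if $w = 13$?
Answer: $- \frac{11700}{7} \approx -1671.4$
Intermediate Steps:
$r = -52$ ($r = 2 \left(\left(-6 - 7\right) - 13\right) = 2 \left(-13 - 13\right) = 2 \left(-26\right) = -52$)
$\left(-25\right) 18 \frac{r}{-14} = \left(-25\right) 18 \left(- \frac{52}{-14}\right) = - 450 \left(\left(-52\right) \left(- \frac{1}{14}\right)\right) = \left(-450\right) \frac{26}{7} = - \frac{11700}{7}$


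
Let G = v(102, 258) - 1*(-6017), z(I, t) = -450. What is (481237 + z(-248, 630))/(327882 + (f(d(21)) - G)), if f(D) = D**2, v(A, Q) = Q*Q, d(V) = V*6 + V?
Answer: 480787/276910 ≈ 1.7363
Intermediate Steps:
d(V) = 7*V (d(V) = 6*V + V = 7*V)
v(A, Q) = Q**2
G = 72581 (G = 258**2 - 1*(-6017) = 66564 + 6017 = 72581)
(481237 + z(-248, 630))/(327882 + (f(d(21)) - G)) = (481237 - 450)/(327882 + ((7*21)**2 - 1*72581)) = 480787/(327882 + (147**2 - 72581)) = 480787/(327882 + (21609 - 72581)) = 480787/(327882 - 50972) = 480787/276910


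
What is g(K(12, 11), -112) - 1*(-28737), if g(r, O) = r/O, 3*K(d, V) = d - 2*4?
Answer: 2413907/84 ≈ 28737.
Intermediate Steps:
K(d, V) = -8/3 + d/3 (K(d, V) = (d - 2*4)/3 = (d - 8)/3 = (-8 + d)/3 = -8/3 + d/3)
g(K(12, 11), -112) - 1*(-28737) = (-8/3 + (1/3)*12)/(-112) - 1*(-28737) = (-8/3 + 4)*(-1/112) + 28737 = (4/3)*(-1/112) + 28737 = -1/84 + 28737 = 2413907/84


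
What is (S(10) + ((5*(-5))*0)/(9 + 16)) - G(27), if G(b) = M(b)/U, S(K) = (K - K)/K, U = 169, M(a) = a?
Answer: -27/169 ≈ -0.15976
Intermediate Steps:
S(K) = 0 (S(K) = 0/K = 0)
G(b) = b/169
(S(10) + ((5*(-5))*0)/(9 + 16)) - G(27) = (0 + ((5*(-5))*0)/(9 + 16)) - 27/169 = (0 - 25*0/25) - 1*27/169 = (0 + 0*(1/25)) - 27/169 = (0 + 0) - 27/169 = 0 - 27/169 = -27/169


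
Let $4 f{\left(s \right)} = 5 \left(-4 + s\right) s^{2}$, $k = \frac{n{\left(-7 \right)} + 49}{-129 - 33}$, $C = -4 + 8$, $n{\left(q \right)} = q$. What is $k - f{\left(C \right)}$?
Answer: $- \frac{7}{27} \approx -0.25926$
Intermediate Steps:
$C = 4$
$k = - \frac{7}{27}$ ($k = \frac{-7 + 49}{-129 - 33} = \frac{42}{-162} = 42 \left(- \frac{1}{162}\right) = - \frac{7}{27} \approx -0.25926$)
$f{\left(s \right)} = \frac{s^{2} \left(-20 + 5 s\right)}{4}$ ($f{\left(s \right)} = \frac{5 \left(-4 + s\right) s^{2}}{4} = \frac{\left(-20 + 5 s\right) s^{2}}{4} = \frac{s^{2} \left(-20 + 5 s\right)}{4}$)
$k - f{\left(C \right)} = - \frac{7}{27} - \frac{5 \cdot 4^{2} \left(-4 + 4\right)}{4} = - \frac{7}{27} - \frac{5}{4} \cdot 16 \cdot 0 = - \frac{7}{27} - 0 = - \frac{7}{27} + 0 = - \frac{7}{27}$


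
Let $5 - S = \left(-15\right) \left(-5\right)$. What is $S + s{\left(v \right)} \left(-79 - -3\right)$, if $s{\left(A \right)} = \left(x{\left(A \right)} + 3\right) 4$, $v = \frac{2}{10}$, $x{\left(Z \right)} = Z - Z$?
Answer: $-982$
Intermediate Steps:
$x{\left(Z \right)} = 0$
$v = \frac{1}{5}$ ($v = 2 \cdot \frac{1}{10} = \frac{1}{5} \approx 0.2$)
$S = -70$ ($S = 5 - \left(-15\right) \left(-5\right) = 5 - 75 = -70$)
$s{\left(A \right)} = 12$ ($s{\left(A \right)} = \left(0 + 3\right) 4 = 3 \cdot 4 = 12$)
$S + s{\left(v \right)} \left(-79 - -3\right) = -70 + 12 \left(-79 - -3\right) = -70 + 12 \left(-79 + 3\right) = -70 + 12 \left(-76\right) = -70 - 912 = -982$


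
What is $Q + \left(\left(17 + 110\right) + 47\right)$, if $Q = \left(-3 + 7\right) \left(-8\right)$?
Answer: $142$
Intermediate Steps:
$Q = -32$ ($Q = 4 \left(-8\right) = -32$)
$Q + \left(\left(17 + 110\right) + 47\right) = -32 + \left(\left(17 + 110\right) + 47\right) = -32 + \left(127 + 47\right) = -32 + 174 = 142$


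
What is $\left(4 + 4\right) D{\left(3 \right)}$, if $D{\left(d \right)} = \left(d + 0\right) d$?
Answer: $72$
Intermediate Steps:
$D{\left(d \right)} = d^{2}$ ($D{\left(d \right)} = d d = d^{2}$)
$\left(4 + 4\right) D{\left(3 \right)} = \left(4 + 4\right) 3^{2} = 8 \cdot 9 = 72$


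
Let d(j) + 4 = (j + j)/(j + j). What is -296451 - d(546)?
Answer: -296448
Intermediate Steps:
d(j) = -3 (d(j) = -4 + (j + j)/(j + j) = -4 + (2*j)/((2*j)) = -4 + (2*j)*(1/(2*j)) = -4 + 1 = -3)
-296451 - d(546) = -296451 - 1*(-3) = -296451 + 3 = -296448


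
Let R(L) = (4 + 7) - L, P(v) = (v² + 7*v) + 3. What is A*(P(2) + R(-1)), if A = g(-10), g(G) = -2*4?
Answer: -264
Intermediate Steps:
g(G) = -8
P(v) = 3 + v² + 7*v
A = -8
R(L) = 11 - L
A*(P(2) + R(-1)) = -8*((3 + 2² + 7*2) + (11 - 1*(-1))) = -8*((3 + 4 + 14) + (11 + 1)) = -8*(21 + 12) = -8*33 = -264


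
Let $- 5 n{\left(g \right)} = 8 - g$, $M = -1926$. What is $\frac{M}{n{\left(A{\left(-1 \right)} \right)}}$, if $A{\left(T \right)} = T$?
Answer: $1070$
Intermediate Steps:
$n{\left(g \right)} = - \frac{8}{5} + \frac{g}{5}$ ($n{\left(g \right)} = - \frac{8 - g}{5} = - \frac{8}{5} + \frac{g}{5}$)
$\frac{M}{n{\left(A{\left(-1 \right)} \right)}} = - \frac{1926}{- \frac{8}{5} + \frac{1}{5} \left(-1\right)} = - \frac{1926}{- \frac{8}{5} - \frac{1}{5}} = - \frac{1926}{- \frac{9}{5}} = \left(-1926\right) \left(- \frac{5}{9}\right) = 1070$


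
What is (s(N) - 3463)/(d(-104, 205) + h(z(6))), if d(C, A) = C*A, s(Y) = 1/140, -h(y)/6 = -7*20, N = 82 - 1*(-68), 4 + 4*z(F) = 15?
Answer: 484819/2867200 ≈ 0.16909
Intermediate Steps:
z(F) = 11/4 (z(F) = -1 + (¼)*15 = -1 + 15/4 = 11/4)
N = 150 (N = 82 + 68 = 150)
h(y) = 840 (h(y) = -(-42)*20 = -6*(-140) = 840)
s(Y) = 1/140
d(C, A) = A*C
(s(N) - 3463)/(d(-104, 205) + h(z(6))) = (1/140 - 3463)/(205*(-104) + 840) = -484819/(140*(-21320 + 840)) = -484819/140/(-20480) = -484819/140*(-1/20480) = 484819/2867200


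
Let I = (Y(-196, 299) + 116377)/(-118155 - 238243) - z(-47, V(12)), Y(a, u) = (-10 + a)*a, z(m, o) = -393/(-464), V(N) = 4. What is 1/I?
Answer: -82684336/106398903 ≈ -0.77712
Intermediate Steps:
z(m, o) = 393/464 (z(m, o) = -393*(-1/464) = 393/464)
Y(a, u) = a*(-10 + a)
I = -106398903/82684336 (I = (-196*(-10 - 196) + 116377)/(-118155 - 238243) - 1*393/464 = (-196*(-206) + 116377)/(-356398) - 393/464 = (40376 + 116377)*(-1/356398) - 393/464 = 156753*(-1/356398) - 393/464 = -156753/356398 - 393/464 = -106398903/82684336 ≈ -1.2868)
1/I = 1/(-106398903/82684336) = -82684336/106398903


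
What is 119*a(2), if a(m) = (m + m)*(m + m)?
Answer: 1904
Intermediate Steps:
a(m) = 4*m² (a(m) = (2*m)*(2*m) = 4*m²)
119*a(2) = 119*(4*2²) = 119*(4*4) = 119*16 = 1904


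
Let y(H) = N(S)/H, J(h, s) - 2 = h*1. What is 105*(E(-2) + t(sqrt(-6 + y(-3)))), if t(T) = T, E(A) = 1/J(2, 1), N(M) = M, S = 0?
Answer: 105/4 + 105*I*sqrt(6) ≈ 26.25 + 257.2*I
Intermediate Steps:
J(h, s) = 2 + h (J(h, s) = 2 + h*1 = 2 + h)
E(A) = 1/4 (E(A) = 1/(2 + 2) = 1/4)
y(H) = 0 (y(H) = 0/H = 0)
105*(E(-2) + t(sqrt(-6 + y(-3)))) = 105*(1/4 + sqrt(-6 + 0)) = 105*(1/4 + sqrt(-6)) = 105*(1/4 + I*sqrt(6)) = 105/4 + 105*I*sqrt(6)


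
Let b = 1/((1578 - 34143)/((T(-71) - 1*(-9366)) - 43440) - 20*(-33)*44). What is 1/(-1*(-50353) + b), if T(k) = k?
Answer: 198320673/9986040854398 ≈ 1.9860e-5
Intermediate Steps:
b = 6829/198320673 (b = 1/((1578 - 34143)/((-71 - 1*(-9366)) - 43440) - 20*(-33)*44) = 1/(-32565/((-71 + 9366) - 43440) + 660*44) = 1/(-32565/(9295 - 43440) + 29040) = 1/(-32565/(-34145) + 29040) = 1/(-32565*(-1/34145) + 29040) = 1/(6513/6829 + 29040) = 1/(198320673/6829) = 6829/198320673 ≈ 3.4434e-5)
1/(-1*(-50353) + b) = 1/(-1*(-50353) + 6829/198320673) = 1/(50353 + 6829/198320673) = 1/(9986040854398/198320673) = 198320673/9986040854398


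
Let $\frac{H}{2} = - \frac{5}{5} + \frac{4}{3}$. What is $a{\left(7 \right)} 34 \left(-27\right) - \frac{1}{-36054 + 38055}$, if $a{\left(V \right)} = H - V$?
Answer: $\frac{11633813}{2001} \approx 5814.0$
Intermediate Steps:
$H = \frac{2}{3}$ ($H = 2 \left(- \frac{5}{5} + \frac{4}{3}\right) = 2 \left(\left(-5\right) \frac{1}{5} + 4 \cdot \frac{1}{3}\right) = 2 \left(-1 + \frac{4}{3}\right) = 2 \cdot \frac{1}{3} = \frac{2}{3} \approx 0.66667$)
$a{\left(V \right)} = \frac{2}{3} - V$
$a{\left(7 \right)} 34 \left(-27\right) - \frac{1}{-36054 + 38055} = \left(\frac{2}{3} - 7\right) 34 \left(-27\right) - \frac{1}{-36054 + 38055} = \left(\frac{2}{3} - 7\right) 34 \left(-27\right) - \frac{1}{2001} = \left(- \frac{19}{3}\right) 34 \left(-27\right) - \frac{1}{2001} = \left(- \frac{646}{3}\right) \left(-27\right) - \frac{1}{2001} = 5814 - \frac{1}{2001} = \frac{11633813}{2001}$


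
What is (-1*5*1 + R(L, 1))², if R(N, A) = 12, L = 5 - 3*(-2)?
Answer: 49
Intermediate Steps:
L = 11 (L = 5 + 6 = 11)
(-1*5*1 + R(L, 1))² = (-1*5*1 + 12)² = (-5*1 + 12)² = (-5 + 12)² = 7² = 49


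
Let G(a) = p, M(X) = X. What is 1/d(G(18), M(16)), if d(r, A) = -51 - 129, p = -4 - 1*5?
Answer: -1/180 ≈ -0.0055556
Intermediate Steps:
p = -9 (p = -4 - 5 = -9)
G(a) = -9
d(r, A) = -180
1/d(G(18), M(16)) = 1/(-180) = -1/180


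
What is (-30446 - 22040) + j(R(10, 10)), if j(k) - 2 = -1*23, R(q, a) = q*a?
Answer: -52507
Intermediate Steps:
R(q, a) = a*q
j(k) = -21 (j(k) = 2 - 1*23 = 2 - 23 = -21)
(-30446 - 22040) + j(R(10, 10)) = (-30446 - 22040) - 21 = -52486 - 21 = -52507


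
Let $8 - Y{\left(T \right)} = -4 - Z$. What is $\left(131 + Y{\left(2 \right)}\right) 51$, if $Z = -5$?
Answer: $7038$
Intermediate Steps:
$Y{\left(T \right)} = 7$ ($Y{\left(T \right)} = 8 - \left(-4 - -5\right) = 8 - \left(-4 + 5\right) = 8 - 1 = 7$)
$\left(131 + Y{\left(2 \right)}\right) 51 = \left(131 + 7\right) 51 = 138 \cdot 51 = 7038$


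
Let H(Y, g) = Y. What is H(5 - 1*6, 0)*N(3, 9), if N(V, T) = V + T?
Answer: -12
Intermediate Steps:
N(V, T) = T + V
H(5 - 1*6, 0)*N(3, 9) = (5 - 1*6)*(9 + 3) = (5 - 6)*12 = -1*12 = -12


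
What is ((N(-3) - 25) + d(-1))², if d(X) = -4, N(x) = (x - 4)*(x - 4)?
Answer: 400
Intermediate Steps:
N(x) = (-4 + x)² (N(x) = (-4 + x)*(-4 + x) = (-4 + x)²)
((N(-3) - 25) + d(-1))² = (((-4 - 3)² - 25) - 4)² = (((-7)² - 25) - 4)² = ((49 - 25) - 4)² = (24 - 4)² = 20² = 400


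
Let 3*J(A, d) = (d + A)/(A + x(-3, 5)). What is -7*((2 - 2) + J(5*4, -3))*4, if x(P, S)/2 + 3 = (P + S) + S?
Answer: -17/3 ≈ -5.6667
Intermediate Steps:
x(P, S) = -6 + 2*P + 4*S (x(P, S) = -6 + 2*((P + S) + S) = -6 + 2*(P + 2*S) = -6 + (2*P + 4*S) = -6 + 2*P + 4*S)
J(A, d) = (A + d)/(3*(8 + A)) (J(A, d) = ((d + A)/(A + (-6 + 2*(-3) + 4*5)))/3 = ((A + d)/(A + (-6 - 6 + 20)))/3 = ((A + d)/(A + 8))/3 = ((A + d)/(8 + A))/3 = (A + d)/(3*(8 + A)))
-7*((2 - 2) + J(5*4, -3))*4 = -7*((2 - 2) + (5*4 - 3)/(3*(8 + 5*4)))*4 = -7*(0 + (20 - 3)/(3*(8 + 20)))*4 = -7*(0 + (⅓)*17/28)*4 = -7*(0 + (⅓)*(1/28)*17)*4 = -7*(0 + 17/84)*4 = -7*17/84*4 = -17/12*4 = -17/3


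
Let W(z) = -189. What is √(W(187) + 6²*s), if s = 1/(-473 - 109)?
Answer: I*√1778883/97 ≈ 13.75*I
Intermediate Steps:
s = -1/582 (s = 1/(-582) = -1/582 ≈ -0.0017182)
√(W(187) + 6²*s) = √(-189 + 6²*(-1/582)) = √(-189 + 36*(-1/582)) = √(-189 - 6/97) = √(-18339/97) = I*√1778883/97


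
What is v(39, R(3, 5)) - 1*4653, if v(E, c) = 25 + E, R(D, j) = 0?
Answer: -4589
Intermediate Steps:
v(39, R(3, 5)) - 1*4653 = (25 + 39) - 1*4653 = 64 - 4653 = -4589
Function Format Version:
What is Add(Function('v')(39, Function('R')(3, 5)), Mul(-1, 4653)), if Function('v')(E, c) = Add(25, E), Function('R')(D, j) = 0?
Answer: -4589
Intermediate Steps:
Add(Function('v')(39, Function('R')(3, 5)), Mul(-1, 4653)) = Add(Add(25, 39), Mul(-1, 4653)) = Add(64, -4653) = -4589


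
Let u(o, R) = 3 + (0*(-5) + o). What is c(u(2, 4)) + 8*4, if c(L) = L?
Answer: 37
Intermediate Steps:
u(o, R) = 3 + o (u(o, R) = 3 + (0 + o) = 3 + o)
c(u(2, 4)) + 8*4 = (3 + 2) + 8*4 = 5 + 32 = 37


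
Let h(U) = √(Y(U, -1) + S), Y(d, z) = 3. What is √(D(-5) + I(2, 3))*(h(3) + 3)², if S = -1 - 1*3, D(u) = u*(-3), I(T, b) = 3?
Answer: √2*(24 + 18*I) ≈ 33.941 + 25.456*I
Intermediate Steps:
D(u) = -3*u
S = -4 (S = -1 - 3 = -4)
h(U) = I (h(U) = √(3 - 4) = √(-1) = I)
√(D(-5) + I(2, 3))*(h(3) + 3)² = √(-3*(-5) + 3)*(I + 3)² = √(15 + 3)*(3 + I)² = √18*(3 + I)² = (3*√2)*(3 + I)² = 3*√2*(3 + I)²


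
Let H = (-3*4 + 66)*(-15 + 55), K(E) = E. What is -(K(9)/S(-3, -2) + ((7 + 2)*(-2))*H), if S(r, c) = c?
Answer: 77769/2 ≈ 38885.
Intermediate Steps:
H = 2160 (H = (-12 + 66)*40 = 54*40 = 2160)
-(K(9)/S(-3, -2) + ((7 + 2)*(-2))*H) = -(9/(-2) + ((7 + 2)*(-2))*2160) = -(9*(-½) + (9*(-2))*2160) = -(-9/2 - 18*2160) = -(-9/2 - 38880) = -1*(-77769/2) = 77769/2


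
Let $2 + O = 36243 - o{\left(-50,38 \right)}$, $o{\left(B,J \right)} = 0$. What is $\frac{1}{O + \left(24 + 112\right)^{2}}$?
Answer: $\frac{1}{54737} \approx 1.8269 \cdot 10^{-5}$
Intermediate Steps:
$O = 36241$ ($O = -2 + \left(36243 - 0\right) = -2 + \left(36243 + 0\right) = -2 + 36243 = 36241$)
$\frac{1}{O + \left(24 + 112\right)^{2}} = \frac{1}{36241 + \left(24 + 112\right)^{2}} = \frac{1}{36241 + 136^{2}} = \frac{1}{36241 + 18496} = \frac{1}{54737}$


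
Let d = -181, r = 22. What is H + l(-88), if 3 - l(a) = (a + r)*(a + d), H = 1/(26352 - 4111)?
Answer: -394799990/22241 ≈ -17751.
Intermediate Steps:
H = 1/22241 ≈ 4.4962e-5
l(a) = 3 - (-181 + a)*(22 + a) (l(a) = 3 - (a + 22)*(a - 181) = 3 - (22 + a)*(-181 + a) = 3 - (-181 + a)*(22 + a))
H + l(-88) = 1/22241 + (3985 - 1*(-88)² + 159*(-88)) = 1/22241 + (3985 - 1*7744 - 13992) = 1/22241 + (3985 - 7744 - 13992) = 1/22241 - 17751 = -394799990/22241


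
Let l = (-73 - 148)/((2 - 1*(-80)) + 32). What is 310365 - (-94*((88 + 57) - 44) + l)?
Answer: 36464147/114 ≈ 3.1986e+5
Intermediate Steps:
l = -221/114 (l = -221/((2 + 80) + 32) = -221/(82 + 32) = -221/114 ≈ -1.9386)
310365 - (-94*((88 + 57) - 44) + l) = 310365 - (-94*((88 + 57) - 44) - 221/114) = 310365 - (-94*(145 - 44) - 221/114) = 310365 - (-94*101 - 221/114) = 310365 - (-9494 - 221/114) = 310365 - 1*(-1082537/114) = 310365 + 1082537/114 = 36464147/114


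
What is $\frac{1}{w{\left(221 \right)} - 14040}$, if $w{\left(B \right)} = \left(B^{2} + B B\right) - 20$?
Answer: $\frac{1}{83622} \approx 1.1959 \cdot 10^{-5}$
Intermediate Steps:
$w{\left(B \right)} = -20 + 2 B^{2}$ ($w{\left(B \right)} = \left(B^{2} + B^{2}\right) - 20 = 2 B^{2} - 20 = -20 + 2 B^{2}$)
$\frac{1}{w{\left(221 \right)} - 14040} = \frac{1}{\left(-20 + 2 \cdot 221^{2}\right) - 14040} = \frac{1}{\left(-20 + 2 \cdot 48841\right) - 14040} = \frac{1}{\left(-20 + 97682\right) - 14040} = \frac{1}{97662 - 14040} = \frac{1}{83622}$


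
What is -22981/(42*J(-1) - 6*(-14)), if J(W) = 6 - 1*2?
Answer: -3283/36 ≈ -91.194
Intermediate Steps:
J(W) = 4 (J(W) = 6 - 2 = 4)
-22981/(42*J(-1) - 6*(-14)) = -22981/(42*4 - 6*(-14)) = -22981/(168 + 84) = -22981/252 = -22981*1/252 = -3283/36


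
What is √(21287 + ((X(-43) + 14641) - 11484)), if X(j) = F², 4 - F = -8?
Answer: 6*√683 ≈ 156.81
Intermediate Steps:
F = 12 (F = 4 - 1*(-8) = 4 + 8 = 12)
X(j) = 144 (X(j) = 12² = 144)
√(21287 + ((X(-43) + 14641) - 11484)) = √(21287 + ((144 + 14641) - 11484)) = √(21287 + (14785 - 11484)) = √(21287 + 3301) = √24588 = 6*√683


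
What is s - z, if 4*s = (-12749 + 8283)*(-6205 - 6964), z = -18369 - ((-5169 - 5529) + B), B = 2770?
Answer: 29427259/2 ≈ 1.4714e+7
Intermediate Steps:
z = -10441 (z = -18369 - ((-5169 - 5529) + 2770) = -18369 - (-10698 + 2770) = -18369 - 1*(-7928) = -18369 + 7928 = -10441)
s = 29406377/2 (s = ((-12749 + 8283)*(-6205 - 6964))/4 = (-4466*(-13169))/4 = (1/4)*58812754 = 29406377/2 ≈ 1.4703e+7)
s - z = 29406377/2 - 1*(-10441) = 29406377/2 + 10441 = 29427259/2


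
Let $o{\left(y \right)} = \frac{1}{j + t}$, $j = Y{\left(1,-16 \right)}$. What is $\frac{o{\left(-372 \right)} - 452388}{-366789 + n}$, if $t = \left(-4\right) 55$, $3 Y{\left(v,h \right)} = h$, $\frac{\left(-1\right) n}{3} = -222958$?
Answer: $- \frac{101938097}{68069820} \approx -1.4976$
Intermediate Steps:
$n = 668874$ ($n = \left(-3\right) \left(-222958\right) = 668874$)
$Y{\left(v,h \right)} = \frac{h}{3}$
$j = - \frac{16}{3}$ ($j = \frac{1}{3} \left(-16\right) = - \frac{16}{3} \approx -5.3333$)
$t = -220$
$o{\left(y \right)} = - \frac{3}{676}$ ($o{\left(y \right)} = \frac{1}{- \frac{16}{3} - 220} = \frac{1}{- \frac{676}{3}} = - \frac{3}{676}$)
$\frac{o{\left(-372 \right)} - 452388}{-366789 + n} = \frac{- \frac{3}{676} - 452388}{-366789 + 668874} = - \frac{305814291}{676 \cdot 302085} = \left(- \frac{305814291}{676}\right) \frac{1}{302085} = - \frac{101938097}{68069820}$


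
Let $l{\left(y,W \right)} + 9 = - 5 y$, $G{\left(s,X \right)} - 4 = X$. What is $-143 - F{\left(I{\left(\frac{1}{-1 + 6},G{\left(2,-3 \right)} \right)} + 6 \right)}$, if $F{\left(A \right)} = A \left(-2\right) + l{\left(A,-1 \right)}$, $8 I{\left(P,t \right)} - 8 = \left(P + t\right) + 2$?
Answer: $- \frac{411}{5} \approx -82.2$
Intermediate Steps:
$G{\left(s,X \right)} = 4 + X$
$l{\left(y,W \right)} = -9 - 5 y$
$I{\left(P,t \right)} = \frac{5}{4} + \frac{P}{8} + \frac{t}{8}$ ($I{\left(P,t \right)} = 1 + \frac{\left(P + t\right) + 2}{8} = 1 + \frac{2 + P + t}{8} = 1 + \left(\frac{1}{4} + \frac{P}{8} + \frac{t}{8}\right) = \frac{5}{4} + \frac{P}{8} + \frac{t}{8}$)
$F{\left(A \right)} = -9 - 7 A$ ($F{\left(A \right)} = A \left(-2\right) - \left(9 + 5 A\right) = - 2 A - \left(9 + 5 A\right) = -9 - 7 A$)
$-143 - F{\left(I{\left(\frac{1}{-1 + 6},G{\left(2,-3 \right)} \right)} + 6 \right)} = -143 - \left(-9 - 7 \left(\left(\frac{5}{4} + \frac{1}{8 \left(-1 + 6\right)} + \frac{4 - 3}{8}\right) + 6\right)\right) = -143 - \left(-9 - 7 \left(\left(\frac{5}{4} + \frac{1}{8 \cdot 5} + \frac{1}{8} \cdot 1\right) + 6\right)\right) = -143 - \left(-9 - 7 \left(\left(\frac{5}{4} + \frac{1}{8} \cdot \frac{1}{5} + \frac{1}{8}\right) + 6\right)\right) = -143 - \left(-9 - 7 \left(\left(\frac{5}{4} + \frac{1}{40} + \frac{1}{8}\right) + 6\right)\right) = -143 - \left(-9 - 7 \left(\frac{7}{5} + 6\right)\right) = -143 - \left(-9 - \frac{259}{5}\right) = -143 - - \frac{304}{5} = -143 + \frac{304}{5} = - \frac{411}{5}$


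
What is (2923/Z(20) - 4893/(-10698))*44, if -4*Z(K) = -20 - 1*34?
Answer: 459599206/48141 ≈ 9546.9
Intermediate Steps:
Z(K) = 27/2 (Z(K) = -(-20 - 1*34)/4 = -(-20 - 34)/4 = -¼*(-54) = 27/2)
(2923/Z(20) - 4893/(-10698))*44 = (2923/(27/2) - 4893/(-10698))*44 = (2923*(2/27) - 4893*(-1/10698))*44 = (5846/27 + 1631/3566)*44 = (20890873/96282)*44 = 459599206/48141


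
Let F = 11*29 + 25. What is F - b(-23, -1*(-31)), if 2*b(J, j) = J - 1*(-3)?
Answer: 354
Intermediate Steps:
F = 344 (F = 319 + 25 = 344)
b(J, j) = 3/2 + J/2 (b(J, j) = (J - 1*(-3))/2 = (J + 3)/2 = (3 + J)/2 = 3/2 + J/2)
F - b(-23, -1*(-31)) = 344 - (3/2 + (½)*(-23)) = 344 - (3/2 - 23/2) = 344 - 1*(-10) = 344 + 10 = 354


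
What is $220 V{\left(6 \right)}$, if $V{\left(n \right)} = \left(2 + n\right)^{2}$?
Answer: $14080$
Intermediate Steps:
$220 V{\left(6 \right)} = 220 \left(2 + 6\right)^{2} = 220 \cdot 8^{2} = 220 \cdot 64 = 14080$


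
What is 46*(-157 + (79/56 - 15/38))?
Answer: -3817241/532 ≈ -7175.3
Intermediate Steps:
46*(-157 + (79/56 - 15/38)) = 46*(-157 + 1081/1064) = 46*(-165967/1064) = -3817241/532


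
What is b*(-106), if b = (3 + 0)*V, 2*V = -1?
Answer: 159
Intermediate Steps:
V = -½ (V = (½)*(-1) = -½ ≈ -0.50000)
b = -3/2 (b = (3 + 0)*(-½) = 3*(-½) = -3/2 ≈ -1.5000)
b*(-106) = -3/2*(-106) = 159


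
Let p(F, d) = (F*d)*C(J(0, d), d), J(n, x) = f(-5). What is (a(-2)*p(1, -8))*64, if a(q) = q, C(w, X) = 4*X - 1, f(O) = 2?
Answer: -33792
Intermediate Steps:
J(n, x) = 2
C(w, X) = -1 + 4*X
p(F, d) = F*d*(-1 + 4*d) (p(F, d) = (F*d)*(-1 + 4*d) = F*d*(-1 + 4*d))
(a(-2)*p(1, -8))*64 = -2*(-8)*(-1 + 4*(-8))*64 = -2*(-8)*(-1 - 32)*64 = -2*(-8)*(-33)*64 = -2*264*64 = -528*64 = -33792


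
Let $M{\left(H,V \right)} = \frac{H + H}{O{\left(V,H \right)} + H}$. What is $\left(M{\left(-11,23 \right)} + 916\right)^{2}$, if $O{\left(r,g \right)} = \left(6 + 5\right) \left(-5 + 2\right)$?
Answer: $\frac{3359889}{4} \approx 8.3997 \cdot 10^{5}$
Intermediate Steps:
$O{\left(r,g \right)} = -33$ ($O{\left(r,g \right)} = 11 \left(-3\right) = -33$)
$M{\left(H,V \right)} = \frac{2 H}{-33 + H}$ ($M{\left(H,V \right)} = \frac{H + H}{-33 + H} = \frac{2 H}{-33 + H}$)
$\left(M{\left(-11,23 \right)} + 916\right)^{2} = \left(2 \left(-11\right) \frac{1}{-33 - 11} + 916\right)^{2} = \left(2 \left(-11\right) \frac{1}{-44} + 916\right)^{2} = \left(2 \left(-11\right) \left(- \frac{1}{44}\right) + 916\right)^{2} = \left(\frac{1}{2} + 916\right)^{2} = \left(\frac{1833}{2}\right)^{2} = \frac{3359889}{4}$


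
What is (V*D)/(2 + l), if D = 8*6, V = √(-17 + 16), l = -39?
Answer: -48*I/37 ≈ -1.2973*I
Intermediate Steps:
V = I (V = √(-1) = I ≈ 1.0*I)
D = 48
(V*D)/(2 + l) = (I*48)/(2 - 39) = (48*I)/(-37) = (48*I)*(-1/37) = -48*I/37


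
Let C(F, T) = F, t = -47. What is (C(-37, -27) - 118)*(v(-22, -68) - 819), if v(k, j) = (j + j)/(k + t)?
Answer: 8738125/69 ≈ 1.2664e+5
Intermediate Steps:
v(k, j) = 2*j/(-47 + k) (v(k, j) = (j + j)/(k - 47) = (2*j)/(-47 + k) = 2*j/(-47 + k))
(C(-37, -27) - 118)*(v(-22, -68) - 819) = (-37 - 118)*(2*(-68)/(-47 - 22) - 819) = -155*(2*(-68)/(-69) - 819) = -155*(2*(-68)*(-1/69) - 819) = -155*(136/69 - 819) = -155*(-56375/69) = 8738125/69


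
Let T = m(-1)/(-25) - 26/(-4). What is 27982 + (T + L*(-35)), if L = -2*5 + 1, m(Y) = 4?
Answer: 1415167/50 ≈ 28303.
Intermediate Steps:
L = -9 (L = -10 + 1 = -9)
T = 317/50 (T = 4/(-25) - 26/(-4) = 4*(-1/25) - 26*(-¼) = -4/25 + 13/2 = 317/50 ≈ 6.3400)
27982 + (T + L*(-35)) = 27982 + (317/50 - 9*(-35)) = 27982 + (317/50 + 315) = 27982 + 16067/50 = 1415167/50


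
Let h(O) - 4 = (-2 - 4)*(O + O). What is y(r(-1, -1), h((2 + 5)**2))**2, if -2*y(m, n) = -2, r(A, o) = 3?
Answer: 1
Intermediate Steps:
h(O) = 4 - 12*O (h(O) = 4 + (-2 - 4)*(O + O) = 4 - 12*O)
y(m, n) = 1 (y(m, n) = -1/2*(-2) = 1)
y(r(-1, -1), h((2 + 5)**2))**2 = 1**2 = 1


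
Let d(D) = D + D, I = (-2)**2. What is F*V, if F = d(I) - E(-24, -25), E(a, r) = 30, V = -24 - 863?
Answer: 19514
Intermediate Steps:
V = -887
I = 4
d(D) = 2*D
F = -22 (F = 2*4 - 1*30 = 8 - 30 = -22)
F*V = -22*(-887) = 19514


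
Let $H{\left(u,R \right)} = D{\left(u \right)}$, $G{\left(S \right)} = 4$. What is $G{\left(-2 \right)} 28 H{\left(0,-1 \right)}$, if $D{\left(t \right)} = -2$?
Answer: $-224$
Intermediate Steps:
$H{\left(u,R \right)} = -2$
$G{\left(-2 \right)} 28 H{\left(0,-1 \right)} = 4 \cdot 28 \left(-2\right) = 112 \left(-2\right) = -224$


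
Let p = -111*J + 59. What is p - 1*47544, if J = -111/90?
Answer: -473481/10 ≈ -47348.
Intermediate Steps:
J = -37/30 (J = -111*1/90 = -37/30 ≈ -1.2333)
p = 1959/10 (p = -111*(-37/30) + 59 = 1369/10 + 59 = 1959/10 ≈ 195.90)
p - 1*47544 = 1959/10 - 1*47544 = 1959/10 - 47544 = -473481/10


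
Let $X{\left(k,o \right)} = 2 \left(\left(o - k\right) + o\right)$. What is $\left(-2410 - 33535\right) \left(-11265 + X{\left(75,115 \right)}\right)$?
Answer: $393777475$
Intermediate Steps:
$X{\left(k,o \right)} = - 2 k + 4 o$ ($X{\left(k,o \right)} = 2 \left(- k + 2 o\right) = - 2 k + 4 o$)
$\left(-2410 - 33535\right) \left(-11265 + X{\left(75,115 \right)}\right) = \left(-2410 - 33535\right) \left(-11265 + \left(\left(-2\right) 75 + 4 \cdot 115\right)\right) = - 35945 \left(-11265 + \left(-150 + 460\right)\right) = - 35945 \left(-11265 + 310\right) = \left(-35945\right) \left(-10955\right) = 393777475$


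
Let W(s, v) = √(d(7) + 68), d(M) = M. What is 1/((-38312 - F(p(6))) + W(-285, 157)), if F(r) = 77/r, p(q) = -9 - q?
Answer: -8619045/330168590734 - 1125*√3/330168590734 ≈ -2.6111e-5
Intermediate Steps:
W(s, v) = 5*√3 (W(s, v) = √(7 + 68) = √75 = 5*√3)
1/((-38312 - F(p(6))) + W(-285, 157)) = 1/((-38312 - 77/(-9 - 1*6)) + 5*√3) = 1/((-38312 - 77/(-9 - 6)) + 5*√3) = 1/((-38312 - 77/(-15)) + 5*√3) = 1/((-38312 - 77*(-1)/15) + 5*√3) = 1/((-38312 - 1*(-77/15)) + 5*√3) = 1/((-38312 + 77/15) + 5*√3) = 1/(-574603/15 + 5*√3)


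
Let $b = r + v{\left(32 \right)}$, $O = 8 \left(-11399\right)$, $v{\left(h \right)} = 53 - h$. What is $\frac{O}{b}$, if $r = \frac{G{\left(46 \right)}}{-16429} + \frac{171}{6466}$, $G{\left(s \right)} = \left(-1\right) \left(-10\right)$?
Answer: $- \frac{9687318317488}{2233572893} \approx -4337.1$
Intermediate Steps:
$G{\left(s \right)} = 10$
$r = \frac{2744699}{106229914}$ ($r = \frac{10}{-16429} + \frac{171}{6466} = 10 \left(- \frac{1}{16429}\right) + 171 \cdot \frac{1}{6466} = - \frac{10}{16429} + \frac{171}{6466} = \frac{2744699}{106229914} \approx 0.025837$)
$O = -91192$
$b = \frac{2233572893}{106229914}$ ($b = \frac{2744699}{106229914} + \left(53 - 32\right) = \frac{2744699}{106229914} + 21 = \frac{2233572893}{106229914} \approx 21.026$)
$\frac{O}{b} = - \frac{91192}{\frac{2233572893}{106229914}} = \left(-91192\right) \frac{106229914}{2233572893} = - \frac{9687318317488}{2233572893}$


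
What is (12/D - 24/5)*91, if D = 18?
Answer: -5642/15 ≈ -376.13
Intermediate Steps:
(12/D - 24/5)*91 = (12/18 - 24/5)*91 = (12*(1/18) - 24*⅕)*91 = (⅔ - 24/5)*91 = -62/15*91 = -5642/15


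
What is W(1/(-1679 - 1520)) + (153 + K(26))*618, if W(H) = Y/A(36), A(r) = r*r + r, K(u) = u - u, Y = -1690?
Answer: 62972119/666 ≈ 94553.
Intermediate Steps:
K(u) = 0
A(r) = r + r**2 (A(r) = r**2 + r = r + r**2)
W(H) = -845/666 (W(H) = -1690*1/(36*(1 + 36)) = -1690/(36*37) = -1690/1332 = -1690*1/1332 = -845/666)
W(1/(-1679 - 1520)) + (153 + K(26))*618 = -845/666 + (153 + 0)*618 = -845/666 + 153*618 = -845/666 + 94554 = 62972119/666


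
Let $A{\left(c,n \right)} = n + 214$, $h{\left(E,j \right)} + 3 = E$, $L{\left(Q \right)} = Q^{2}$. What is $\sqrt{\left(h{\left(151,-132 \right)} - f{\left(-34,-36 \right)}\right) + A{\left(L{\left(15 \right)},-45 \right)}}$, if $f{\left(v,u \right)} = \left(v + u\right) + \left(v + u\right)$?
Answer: $\sqrt{457} \approx 21.378$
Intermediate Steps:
$h{\left(E,j \right)} = -3 + E$
$A{\left(c,n \right)} = 214 + n$
$f{\left(v,u \right)} = 2 u + 2 v$ ($f{\left(v,u \right)} = \left(u + v\right) + \left(u + v\right) = 2 u + 2 v$)
$\sqrt{\left(h{\left(151,-132 \right)} - f{\left(-34,-36 \right)}\right) + A{\left(L{\left(15 \right)},-45 \right)}} = \sqrt{\left(\left(-3 + 151\right) - \left(2 \left(-36\right) + 2 \left(-34\right)\right)\right) + \left(214 - 45\right)} = \sqrt{\left(148 - \left(-72 - 68\right)\right) + 169} = \sqrt{\left(148 - -140\right) + 169} = \sqrt{\left(148 + 140\right) + 169} = \sqrt{288 + 169} = \sqrt{457}$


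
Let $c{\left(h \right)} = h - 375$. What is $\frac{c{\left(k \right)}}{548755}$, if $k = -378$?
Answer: $- \frac{753}{548755} \approx -0.0013722$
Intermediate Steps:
$c{\left(h \right)} = -375 + h$
$\frac{c{\left(k \right)}}{548755} = \frac{-375 - 378}{548755} = \left(-753\right) \frac{1}{548755} = - \frac{753}{548755}$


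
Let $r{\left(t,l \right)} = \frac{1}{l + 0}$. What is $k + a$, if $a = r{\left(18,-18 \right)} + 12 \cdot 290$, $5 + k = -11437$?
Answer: $- \frac{143317}{18} \approx -7962.1$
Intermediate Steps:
$k = -11442$ ($k = -5 - 11437 = -11442$)
$r{\left(t,l \right)} = \frac{1}{l}$
$a = \frac{62639}{18}$ ($a = \frac{1}{-18} + 12 \cdot 290 = - \frac{1}{18} + 3480 = \frac{62639}{18} \approx 3479.9$)
$k + a = -11442 + \frac{62639}{18} = - \frac{143317}{18}$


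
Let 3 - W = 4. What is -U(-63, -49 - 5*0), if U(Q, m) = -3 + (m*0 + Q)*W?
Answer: -60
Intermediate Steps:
W = -1 (W = 3 - 1*4 = 3 - 4 = -1)
U(Q, m) = -3 - Q (U(Q, m) = -3 + (m*0 + Q)*(-1) = -3 + (0 + Q)*(-1) = -3 + Q*(-1) = -3 - Q)
-U(-63, -49 - 5*0) = -(-3 - 1*(-63)) = -(-3 + 63) = -1*60 = -60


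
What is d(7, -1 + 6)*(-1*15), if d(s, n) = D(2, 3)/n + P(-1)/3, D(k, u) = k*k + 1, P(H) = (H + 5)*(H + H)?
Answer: 25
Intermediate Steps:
P(H) = 2*H*(5 + H) (P(H) = (5 + H)*(2*H) = 2*H*(5 + H))
D(k, u) = 1 + k**2 (D(k, u) = k**2 + 1 = 1 + k**2)
d(s, n) = -8/3 + 5/n (d(s, n) = (1 + 2**2)/n + (2*(-1)*(5 - 1))/3 = (1 + 4)/n + (2*(-1)*4)*(1/3) = 5/n - 8*1/3 = 5/n - 8/3 = -8/3 + 5/n)
d(7, -1 + 6)*(-1*15) = (-8/3 + 5/(-1 + 6))*(-1*15) = (-8/3 + 5/5)*(-15) = (-8/3 + 5*(1/5))*(-15) = (-8/3 + 1)*(-15) = -5/3*(-15) = 25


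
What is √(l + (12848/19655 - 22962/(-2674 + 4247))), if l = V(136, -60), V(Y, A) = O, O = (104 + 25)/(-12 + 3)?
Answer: I*√2010470588051835/8431995 ≈ 5.3176*I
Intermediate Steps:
O = -43/3 (O = 129/(-9) = 129*(-⅑) = -43/3 ≈ -14.333)
V(Y, A) = -43/3
l = -43/3 ≈ -14.333
√(l + (12848/19655 - 22962/(-2674 + 4247))) = √(-43/3 + (12848/19655 - 22962/(-2674 + 4247))) = √(-43/3 + (12848*(1/19655) - 22962/1573)) = √(-43/3 + (12848/19655 - 22962*1/1573)) = √(-43/3 + (12848/19655 - 22962/1573)) = √(-43/3 - 431108206/30917315) = √(-2622769163/92751945) = I*√2010470588051835/8431995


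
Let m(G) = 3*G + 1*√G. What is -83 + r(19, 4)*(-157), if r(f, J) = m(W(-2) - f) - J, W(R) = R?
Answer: 10436 - 157*I*√21 ≈ 10436.0 - 719.46*I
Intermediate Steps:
m(G) = √G + 3*G (m(G) = 3*G + √G = √G + 3*G)
r(f, J) = -6 + √(-2 - f) - J - 3*f (r(f, J) = (√(-2 - f) + 3*(-2 - f)) - J = (√(-2 - f) + (-6 - 3*f)) - J = (-6 + √(-2 - f) - 3*f) - J = -6 + √(-2 - f) - J - 3*f)
-83 + r(19, 4)*(-157) = -83 + (-6 + √(-2 - 1*19) - 1*4 - 3*19)*(-157) = -83 + (-6 + √(-2 - 19) - 4 - 57)*(-157) = -83 + (-6 + √(-21) - 4 - 57)*(-157) = -83 + (-6 + I*√21 - 4 - 57)*(-157) = -83 + (-67 + I*√21)*(-157) = -83 + (10519 - 157*I*√21) = 10436 - 157*I*√21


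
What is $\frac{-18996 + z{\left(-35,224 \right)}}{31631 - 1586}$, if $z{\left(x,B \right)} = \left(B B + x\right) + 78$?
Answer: $\frac{31223}{30045} \approx 1.0392$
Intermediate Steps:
$z{\left(x,B \right)} = 78 + x + B^{2}$ ($z{\left(x,B \right)} = \left(B^{2} + x\right) + 78 = \left(x + B^{2}\right) + 78 = 78 + x + B^{2}$)
$\frac{-18996 + z{\left(-35,224 \right)}}{31631 - 1586} = \frac{-18996 + \left(78 - 35 + 224^{2}\right)}{31631 - 1586} = \frac{-18996 + \left(78 - 35 + 50176\right)}{30045} = \left(-18996 + 50219\right) \frac{1}{30045} = 31223 \cdot \frac{1}{30045} = \frac{31223}{30045}$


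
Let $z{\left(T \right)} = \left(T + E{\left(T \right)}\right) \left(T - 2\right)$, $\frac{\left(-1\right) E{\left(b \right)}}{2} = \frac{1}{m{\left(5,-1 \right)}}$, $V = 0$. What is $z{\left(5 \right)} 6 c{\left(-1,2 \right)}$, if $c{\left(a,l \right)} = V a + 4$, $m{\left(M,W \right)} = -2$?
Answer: $432$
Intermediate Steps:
$c{\left(a,l \right)} = 4$ ($c{\left(a,l \right)} = 0 a + 4 = 0 + 4 = 4$)
$E{\left(b \right)} = 1$ ($E{\left(b \right)} = - \frac{2}{-2} = \left(-2\right) \left(- \frac{1}{2}\right) = 1$)
$z{\left(T \right)} = \left(1 + T\right) \left(-2 + T\right)$ ($z{\left(T \right)} = \left(T + 1\right) \left(T - 2\right) = \left(1 + T\right) \left(-2 + T\right)$)
$z{\left(5 \right)} 6 c{\left(-1,2 \right)} = \left(-2 + 5^{2} - 5\right) 6 \cdot 4 = \left(-2 + 25 - 5\right) 6 \cdot 4 = 18 \cdot 6 \cdot 4 = 108 \cdot 4 = 432$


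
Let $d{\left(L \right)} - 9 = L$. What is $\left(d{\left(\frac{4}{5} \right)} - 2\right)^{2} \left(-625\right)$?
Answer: $-38025$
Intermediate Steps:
$d{\left(L \right)} = 9 + L$
$\left(d{\left(\frac{4}{5} \right)} - 2\right)^{2} \left(-625\right) = \left(\left(9 + \frac{4}{5}\right) - 2\right)^{2} \left(-625\right) = \left(\frac{49}{5} - 2\right)^{2} \left(-625\right) = \left(\frac{39}{5}\right)^{2} \left(-625\right) = \frac{1521}{25} \left(-625\right) = -38025$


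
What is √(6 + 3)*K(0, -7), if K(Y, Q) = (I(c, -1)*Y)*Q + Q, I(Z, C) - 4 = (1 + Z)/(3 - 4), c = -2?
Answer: -21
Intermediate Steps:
I(Z, C) = 3 - Z (I(Z, C) = 4 + (1 + Z)/(3 - 4) = 4 + (1 + Z)/(-1) = 4 + (1 + Z)*(-1) = 4 + (-1 - Z) = 3 - Z)
K(Y, Q) = Q + 5*Q*Y (K(Y, Q) = ((3 - 1*(-2))*Y)*Q + Q = ((3 + 2)*Y)*Q + Q = (5*Y)*Q + Q = 5*Q*Y + Q = Q + 5*Q*Y)
√(6 + 3)*K(0, -7) = √(6 + 3)*(-7*(1 + 5*0)) = √9*(-7*(1 + 0)) = 3*(-7*1) = 3*(-7) = -21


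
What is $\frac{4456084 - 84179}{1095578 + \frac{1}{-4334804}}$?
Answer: $\frac{18951351281620}{4749115896711} \approx 3.9905$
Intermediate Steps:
$\frac{4456084 - 84179}{1095578 + \frac{1}{-4334804}} = \frac{4371905}{1095578 - \frac{1}{4334804}} = \frac{4371905}{\frac{4749115896711}{4334804}} = 4371905 \cdot \frac{4334804}{4749115896711} = \frac{18951351281620}{4749115896711}$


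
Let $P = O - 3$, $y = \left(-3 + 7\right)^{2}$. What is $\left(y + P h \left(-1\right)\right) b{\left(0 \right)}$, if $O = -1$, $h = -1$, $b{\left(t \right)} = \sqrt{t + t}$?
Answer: $0$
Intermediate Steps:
$b{\left(t \right)} = \sqrt{2} \sqrt{t}$ ($b{\left(t \right)} = \sqrt{2 t} = \sqrt{2} \sqrt{t}$)
$y = 16$ ($y = 4^{2} = 16$)
$P = -4$ ($P = -1 - 3 = -4$)
$\left(y + P h \left(-1\right)\right) b{\left(0 \right)} = \left(16 + \left(-4\right) \left(-1\right) \left(-1\right)\right) \sqrt{2} \sqrt{0} = \left(16 + 4 \left(-1\right)\right) \sqrt{2} \cdot 0 = \left(16 - 4\right) 0 = 12 \cdot 0 = 0$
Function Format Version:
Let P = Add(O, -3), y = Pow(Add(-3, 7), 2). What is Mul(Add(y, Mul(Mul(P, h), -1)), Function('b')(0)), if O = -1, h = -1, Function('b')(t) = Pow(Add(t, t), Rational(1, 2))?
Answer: 0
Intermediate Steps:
Function('b')(t) = Mul(Pow(2, Rational(1, 2)), Pow(t, Rational(1, 2))) (Function('b')(t) = Pow(Mul(2, t), Rational(1, 2)) = Mul(Pow(2, Rational(1, 2)), Pow(t, Rational(1, 2))))
y = 16 (y = Pow(4, 2) = 16)
P = -4 (P = Add(-1, -3) = -4)
Mul(Add(y, Mul(Mul(P, h), -1)), Function('b')(0)) = Mul(Add(16, Mul(Mul(-4, -1), -1)), Mul(Pow(2, Rational(1, 2)), Pow(0, Rational(1, 2)))) = Mul(Add(16, Mul(4, -1)), Mul(Pow(2, Rational(1, 2)), 0)) = Mul(Add(16, -4), 0) = Mul(12, 0) = 0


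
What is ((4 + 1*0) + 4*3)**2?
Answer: 256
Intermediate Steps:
((4 + 1*0) + 4*3)**2 = ((4 + 0) + 12)**2 = (4 + 12)**2 = 16**2 = 256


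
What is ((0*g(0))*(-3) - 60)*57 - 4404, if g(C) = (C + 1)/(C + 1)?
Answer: -7824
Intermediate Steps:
g(C) = 1 (g(C) = (1 + C)/(1 + C) = 1)
((0*g(0))*(-3) - 60)*57 - 4404 = ((0*1)*(-3) - 60)*57 - 4404 = (0*(-3) - 60)*57 - 4404 = (0 - 60)*57 - 4404 = -60*57 - 4404 = -3420 - 4404 = -7824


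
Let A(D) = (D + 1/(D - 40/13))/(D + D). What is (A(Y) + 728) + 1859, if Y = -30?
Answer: 66757513/25800 ≈ 2587.5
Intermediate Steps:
A(D) = (D + 1/(-40/13 + D))/(2*D) (A(D) = (D + 1/(D - 40*1/13))/((2*D)) = (D + 1/(D - 40/13))*(1/(2*D)) = (D + 1/(-40/13 + D))*(1/(2*D)) = (D + 1/(-40/13 + D))/(2*D))
(A(Y) + 728) + 1859 = ((½)*(13 - 40*(-30) + 13*(-30)²)/(-30*(-40 + 13*(-30))) + 728) + 1859 = ((½)*(-1/30)*(13 + 1200 + 13*900)/(-40 - 390) + 728) + 1859 = ((½)*(-1/30)*(13 + 1200 + 11700)/(-430) + 728) + 1859 = ((½)*(-1/30)*(-1/430)*12913 + 728) + 1859 = (12913/25800 + 728) + 1859 = 18795313/25800 + 1859 = 66757513/25800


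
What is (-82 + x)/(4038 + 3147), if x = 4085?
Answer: 4003/7185 ≈ 0.55713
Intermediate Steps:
(-82 + x)/(4038 + 3147) = (-82 + 4085)/(4038 + 3147) = 4003/7185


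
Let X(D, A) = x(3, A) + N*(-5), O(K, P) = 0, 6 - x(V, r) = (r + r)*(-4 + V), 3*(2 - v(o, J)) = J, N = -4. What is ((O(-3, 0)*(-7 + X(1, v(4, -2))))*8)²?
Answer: 0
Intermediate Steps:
v(o, J) = 2 - J/3
x(V, r) = 6 - 2*r*(-4 + V) (x(V, r) = 6 - (r + r)*(-4 + V) = 6 - 2*r*(-4 + V))
X(D, A) = 26 + 2*A (X(D, A) = (6 + 8*A - 2*3*A) - 4*(-5) = (6 + 8*A - 6*A) + 20 = (6 + 2*A) + 20 = 26 + 2*A)
((O(-3, 0)*(-7 + X(1, v(4, -2))))*8)² = ((0*(-7 + (26 + 2*(2 - ⅓*(-2)))))*8)² = ((0*(-7 + (26 + 2*(2 + ⅔))))*8)² = ((0*(-7 + (26 + 2*(8/3))))*8)² = ((0*(-7 + (26 + 16/3)))*8)² = ((0*(-7 + 94/3))*8)² = ((0*(73/3))*8)² = (0*8)² = 0² = 0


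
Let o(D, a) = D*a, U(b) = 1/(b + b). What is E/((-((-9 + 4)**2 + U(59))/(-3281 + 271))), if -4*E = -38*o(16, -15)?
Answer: -809810400/2951 ≈ -2.7442e+5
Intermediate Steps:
U(b) = 1/(2*b)
E = -2280 (E = -(-19)*16*(-15)/2 = -(-19)*(-240)/2 = -1/4*9120 = -2280)
E/((-((-9 + 4)**2 + U(59))/(-3281 + 271))) = -2280*(-(-3281 + 271)/((-9 + 4)**2 + (1/2)/59)) = -2280*3010/((-5)**2 + (1/2)*(1/59)) = -2280*3010/(25 + 1/118) = -2280/((-2951*(-1)/(118*3010))) = -2280/((-1*(-2951/355180))) = -2280/2951/355180 = -2280*355180/2951 = -809810400/2951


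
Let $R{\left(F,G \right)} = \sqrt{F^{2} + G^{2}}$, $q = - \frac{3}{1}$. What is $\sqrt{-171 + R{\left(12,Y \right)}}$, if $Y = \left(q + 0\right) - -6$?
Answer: $\sqrt{-171 + 3 \sqrt{17}} \approx 12.595 i$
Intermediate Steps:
$q = -3$ ($q = \left(-3\right) 1 = -3$)
$Y = 3$ ($Y = \left(-3 + 0\right) - -6 = -3 + 6 = 3$)
$\sqrt{-171 + R{\left(12,Y \right)}} = \sqrt{-171 + \sqrt{12^{2} + 3^{2}}} = \sqrt{-171 + \sqrt{144 + 9}} = \sqrt{-171 + \sqrt{153}} = \sqrt{-171 + 3 \sqrt{17}}$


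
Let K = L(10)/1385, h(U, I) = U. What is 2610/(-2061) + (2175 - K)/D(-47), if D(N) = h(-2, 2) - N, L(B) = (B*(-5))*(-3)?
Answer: 8956337/190299 ≈ 47.065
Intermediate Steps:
L(B) = 15*B (L(B) = -5*B*(-3) = 15*B)
K = 30/277 (K = (15*10)/1385 = 150*(1/1385) = 30/277 ≈ 0.10830)
D(N) = -2 - N
2610/(-2061) + (2175 - K)/D(-47) = 2610/(-2061) + (2175 - 1*30/277)/(-2 - 1*(-47)) = 2610*(-1/2061) + (2175 - 30/277)/(-2 + 47) = -290/229 + (602445/277)/45 = -290/229 + (602445/277)*(1/45) = -290/229 + 40163/831 = 8956337/190299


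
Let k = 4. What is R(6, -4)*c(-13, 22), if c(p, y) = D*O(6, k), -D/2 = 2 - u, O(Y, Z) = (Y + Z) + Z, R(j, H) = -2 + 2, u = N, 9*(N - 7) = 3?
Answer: 0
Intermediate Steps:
N = 22/3 (N = 7 + (⅑)*3 = 7 + ⅓ = 22/3 ≈ 7.3333)
u = 22/3 ≈ 7.3333
R(j, H) = 0
O(Y, Z) = Y + 2*Z
D = 32/3 (D = -2*(2 - 1*22/3) = -2*(2 - 22/3) = -2*(-16/3) = 32/3 ≈ 10.667)
c(p, y) = 448/3 (c(p, y) = 32*(6 + 2*4)/3 = 32*(6 + 8)/3 = (32/3)*14 = 448/3)
R(6, -4)*c(-13, 22) = 0*(448/3) = 0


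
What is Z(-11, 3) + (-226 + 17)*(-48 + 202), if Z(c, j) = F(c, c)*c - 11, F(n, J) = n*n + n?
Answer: -33407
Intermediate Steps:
F(n, J) = n + n² (F(n, J) = n² + n = n + n²)
Z(c, j) = -11 + c²*(1 + c) (Z(c, j) = (c*(1 + c))*c - 11 = c²*(1 + c) - 11 = -11 + c²*(1 + c))
Z(-11, 3) + (-226 + 17)*(-48 + 202) = (-11 + (-11)²*(1 - 11)) + (-226 + 17)*(-48 + 202) = (-11 + 121*(-10)) - 209*154 = (-11 - 1210) - 32186 = -1221 - 32186 = -33407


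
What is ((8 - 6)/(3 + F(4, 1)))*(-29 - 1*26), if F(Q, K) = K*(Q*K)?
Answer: -110/7 ≈ -15.714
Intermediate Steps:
F(Q, K) = Q*K² (F(Q, K) = K*(K*Q) = Q*K²)
((8 - 6)/(3 + F(4, 1)))*(-29 - 1*26) = ((8 - 6)/(3 + 4*1²))*(-29 - 1*26) = (2/(3 + 4*1))*(-29 - 26) = (2/(3 + 4))*(-55) = (2/7)*(-55) = -110/7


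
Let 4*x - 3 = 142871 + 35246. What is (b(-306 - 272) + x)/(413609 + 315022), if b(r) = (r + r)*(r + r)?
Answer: 1380866/728631 ≈ 1.8952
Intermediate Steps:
b(r) = 4*r² (b(r) = (2*r)*(2*r) = 4*r²)
x = 44530 (x = ¾ + (142871 + 35246)/4 = ¾ + (¼)*178117 = ¾ + 178117/4 = 44530)
(b(-306 - 272) + x)/(413609 + 315022) = (4*(-306 - 272)² + 44530)/(413609 + 315022) = (4*(-578)² + 44530)/728631 = (4*334084 + 44530)*(1/728631) = (1336336 + 44530)*(1/728631) = 1380866*(1/728631) = 1380866/728631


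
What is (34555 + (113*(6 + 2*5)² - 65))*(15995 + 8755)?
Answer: 1569595500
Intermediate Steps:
(34555 + (113*(6 + 2*5)² - 65))*(15995 + 8755) = (34555 + (113*(6 + 10)² - 65))*24750 = (34555 + (113*16² - 65))*24750 = (34555 + (113*256 - 65))*24750 = (34555 + (28928 - 65))*24750 = (34555 + 28863)*24750 = 63418*24750 = 1569595500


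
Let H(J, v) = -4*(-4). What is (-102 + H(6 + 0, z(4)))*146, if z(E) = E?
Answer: -12556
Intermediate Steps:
H(J, v) = 16
(-102 + H(6 + 0, z(4)))*146 = (-102 + 16)*146 = -86*146 = -12556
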